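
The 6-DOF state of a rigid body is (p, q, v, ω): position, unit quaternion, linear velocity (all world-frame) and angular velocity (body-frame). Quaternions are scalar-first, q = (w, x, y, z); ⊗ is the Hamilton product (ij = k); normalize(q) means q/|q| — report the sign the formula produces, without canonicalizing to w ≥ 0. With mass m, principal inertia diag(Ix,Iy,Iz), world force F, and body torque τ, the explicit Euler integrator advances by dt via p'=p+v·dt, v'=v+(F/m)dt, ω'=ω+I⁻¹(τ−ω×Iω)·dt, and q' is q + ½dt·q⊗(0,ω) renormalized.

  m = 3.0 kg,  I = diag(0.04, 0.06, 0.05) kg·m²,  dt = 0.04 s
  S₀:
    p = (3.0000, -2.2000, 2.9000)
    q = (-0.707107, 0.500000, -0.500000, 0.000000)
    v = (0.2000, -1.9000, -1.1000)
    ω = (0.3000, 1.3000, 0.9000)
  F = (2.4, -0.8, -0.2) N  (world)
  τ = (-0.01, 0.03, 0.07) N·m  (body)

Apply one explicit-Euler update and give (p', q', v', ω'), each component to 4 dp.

angular accel α = (0.0425, 0.5450, 1.2440)
ω' = ω + α·dt = (0.3017, 1.3218, 0.9498)
2q̇ = q⊗(0,ω) = (0.5000000, -0.6621321, -1.3692391, 0.1636037)
updated quaternion q' = (-0.6967, 0.4865, -0.5271, 0.0033)
a = F/m = (0.8000, -0.2667, -0.0667)
new position p' = (3.0080, -2.2760, 2.8560)
v' = v + a·dt = (0.2320, -1.9107, -1.1027)

p' = (3.0080, -2.2760, 2.8560)
q' = (-0.6967, 0.4865, -0.5271, 0.0033)
v' = (0.2320, -1.9107, -1.1027)
ω' = (0.3017, 1.3218, 0.9498)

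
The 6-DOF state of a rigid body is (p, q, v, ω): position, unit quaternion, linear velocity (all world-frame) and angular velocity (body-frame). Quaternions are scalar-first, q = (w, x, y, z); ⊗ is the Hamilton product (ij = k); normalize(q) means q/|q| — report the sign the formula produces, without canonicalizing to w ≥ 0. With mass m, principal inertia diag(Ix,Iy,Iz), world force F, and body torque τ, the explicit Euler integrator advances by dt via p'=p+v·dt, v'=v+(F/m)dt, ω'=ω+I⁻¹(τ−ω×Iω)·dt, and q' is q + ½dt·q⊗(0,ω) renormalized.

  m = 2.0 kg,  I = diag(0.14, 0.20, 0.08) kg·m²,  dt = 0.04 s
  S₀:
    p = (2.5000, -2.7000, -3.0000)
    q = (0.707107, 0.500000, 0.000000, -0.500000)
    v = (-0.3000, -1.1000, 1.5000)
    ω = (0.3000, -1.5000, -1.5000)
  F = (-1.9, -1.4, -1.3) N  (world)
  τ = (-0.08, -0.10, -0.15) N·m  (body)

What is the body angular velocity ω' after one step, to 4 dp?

ω' = (0.3543, -1.5146, -1.5615)

ω×(Iω) gyroscopic = (-0.2700, -0.0270, -0.0270)
angular accel α = (1.3571, -0.3650, -1.5375)
new body rate ω' = (0.3543, -1.5146, -1.5615)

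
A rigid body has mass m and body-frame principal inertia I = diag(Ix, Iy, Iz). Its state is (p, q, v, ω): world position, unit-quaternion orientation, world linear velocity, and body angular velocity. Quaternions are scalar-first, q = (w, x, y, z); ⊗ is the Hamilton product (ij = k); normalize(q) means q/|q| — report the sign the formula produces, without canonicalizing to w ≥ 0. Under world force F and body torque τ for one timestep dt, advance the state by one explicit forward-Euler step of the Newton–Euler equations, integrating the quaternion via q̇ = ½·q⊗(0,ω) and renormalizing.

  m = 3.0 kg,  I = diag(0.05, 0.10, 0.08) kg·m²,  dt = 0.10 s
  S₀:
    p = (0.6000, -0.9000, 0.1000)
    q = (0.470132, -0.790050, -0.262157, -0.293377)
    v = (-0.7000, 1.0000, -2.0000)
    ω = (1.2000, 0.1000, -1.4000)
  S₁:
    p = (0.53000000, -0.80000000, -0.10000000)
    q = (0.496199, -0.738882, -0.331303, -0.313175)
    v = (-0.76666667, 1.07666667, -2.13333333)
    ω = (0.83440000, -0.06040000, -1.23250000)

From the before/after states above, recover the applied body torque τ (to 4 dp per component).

τ = (-0.1800, -0.1100, 0.1400)

ω₁ − ω₀ = (-0.36560000, -0.16040000, 0.16750000)
ω₀×(Iω₀) = (0.0028, 0.0504, 0.0060)
τ = I·(Δω/dt) + ω₀×(Iω₀) = (-0.1800, -0.1100, 0.1400)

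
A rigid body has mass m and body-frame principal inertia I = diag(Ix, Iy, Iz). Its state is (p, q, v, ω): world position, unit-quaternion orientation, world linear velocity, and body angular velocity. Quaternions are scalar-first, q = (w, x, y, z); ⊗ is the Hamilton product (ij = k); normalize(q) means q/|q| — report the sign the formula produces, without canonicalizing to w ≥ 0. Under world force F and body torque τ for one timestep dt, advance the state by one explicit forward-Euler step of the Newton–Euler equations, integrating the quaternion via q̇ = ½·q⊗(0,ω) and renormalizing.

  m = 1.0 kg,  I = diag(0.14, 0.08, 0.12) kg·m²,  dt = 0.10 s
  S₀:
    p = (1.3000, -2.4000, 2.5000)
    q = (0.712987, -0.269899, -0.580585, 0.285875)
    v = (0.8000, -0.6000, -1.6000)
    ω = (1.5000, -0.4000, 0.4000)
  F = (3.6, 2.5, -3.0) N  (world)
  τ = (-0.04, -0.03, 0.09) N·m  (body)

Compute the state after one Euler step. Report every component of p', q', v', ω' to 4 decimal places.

a = (3.6000, 2.5000, -3.0000)
p + v·dt = (1.3800, -2.4600, 2.3400)
v' = v + a·dt = (1.1600, -0.3500, -1.9000)
precession coupling ω×(Iω) = (-0.0064, 0.0120, 0.0360)
α = I⁻¹(τ − ω×Iω) = (-0.2400, -0.5250, 0.4500)
new body rate ω' = (1.4760, -0.4525, 0.4450)
q⊗(0,ω) = (0.0582645, 0.9515965, 0.2515773, 1.2640319)
updated quaternion q' = (0.7136, -0.2216, -0.5662, 0.3480)

p' = (1.3800, -2.4600, 2.3400)
q' = (0.7136, -0.2216, -0.5662, 0.3480)
v' = (1.1600, -0.3500, -1.9000)
ω' = (1.4760, -0.4525, 0.4450)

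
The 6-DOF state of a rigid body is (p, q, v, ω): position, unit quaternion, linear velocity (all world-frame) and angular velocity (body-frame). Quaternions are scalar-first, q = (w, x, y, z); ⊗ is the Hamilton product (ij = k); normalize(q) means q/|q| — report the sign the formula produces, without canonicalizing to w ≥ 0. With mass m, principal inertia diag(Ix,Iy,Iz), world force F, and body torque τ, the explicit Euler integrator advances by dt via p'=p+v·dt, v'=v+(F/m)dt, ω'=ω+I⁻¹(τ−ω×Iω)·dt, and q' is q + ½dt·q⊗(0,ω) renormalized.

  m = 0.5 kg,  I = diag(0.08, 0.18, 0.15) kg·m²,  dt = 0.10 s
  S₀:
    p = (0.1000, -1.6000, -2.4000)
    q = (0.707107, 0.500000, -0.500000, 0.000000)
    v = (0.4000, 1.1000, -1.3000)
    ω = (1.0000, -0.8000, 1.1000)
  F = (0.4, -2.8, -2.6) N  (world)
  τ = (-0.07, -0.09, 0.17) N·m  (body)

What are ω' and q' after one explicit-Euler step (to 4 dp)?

ω×(Iω) gyroscopic = (0.0264, -0.0770, -0.0800)
angular accel α = (-1.2050, -0.0722, 1.6667)
ω' = ω + α·dt = (0.8795, -0.8072, 1.2667)
Hamilton product q⊗(0,ω) = (-0.9000000, 0.1571070, -1.1156856, 0.8778177)
updated quaternion q' = (0.6598, 0.5061, -0.5538, 0.0437)

ω' = (0.8795, -0.8072, 1.2667)
q' = (0.6598, 0.5061, -0.5538, 0.0437)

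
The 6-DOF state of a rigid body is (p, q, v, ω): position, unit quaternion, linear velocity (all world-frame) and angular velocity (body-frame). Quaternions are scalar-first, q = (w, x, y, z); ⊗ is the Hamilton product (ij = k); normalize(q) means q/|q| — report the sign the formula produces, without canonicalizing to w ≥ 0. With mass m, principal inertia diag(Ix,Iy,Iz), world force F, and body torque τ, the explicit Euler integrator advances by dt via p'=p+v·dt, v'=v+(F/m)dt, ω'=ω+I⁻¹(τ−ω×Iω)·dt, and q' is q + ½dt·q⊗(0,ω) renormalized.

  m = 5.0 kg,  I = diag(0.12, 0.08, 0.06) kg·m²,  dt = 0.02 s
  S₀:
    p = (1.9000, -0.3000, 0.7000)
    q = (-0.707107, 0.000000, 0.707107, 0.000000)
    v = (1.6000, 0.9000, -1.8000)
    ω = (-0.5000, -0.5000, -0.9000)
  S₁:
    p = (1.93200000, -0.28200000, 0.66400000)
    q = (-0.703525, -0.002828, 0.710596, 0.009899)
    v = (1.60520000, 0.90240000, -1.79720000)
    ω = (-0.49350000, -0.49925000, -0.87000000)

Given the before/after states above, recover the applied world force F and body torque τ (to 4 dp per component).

rate change Δω = (0.00650000, 0.00075000, 0.03000000)
ω₀×(Iω₀) = (-0.0090, 0.0270, -0.0100)
τ = I·(Δω/dt) + ω₀×(Iω₀) = (0.0300, 0.0300, 0.0800)
Δv = v₁−v₀ = (0.00520000, 0.00240000, 0.00280000)
applied force F = (1.3000, 0.6000, 0.7000)

F = (1.3000, 0.6000, 0.7000)
τ = (0.0300, 0.0300, 0.0800)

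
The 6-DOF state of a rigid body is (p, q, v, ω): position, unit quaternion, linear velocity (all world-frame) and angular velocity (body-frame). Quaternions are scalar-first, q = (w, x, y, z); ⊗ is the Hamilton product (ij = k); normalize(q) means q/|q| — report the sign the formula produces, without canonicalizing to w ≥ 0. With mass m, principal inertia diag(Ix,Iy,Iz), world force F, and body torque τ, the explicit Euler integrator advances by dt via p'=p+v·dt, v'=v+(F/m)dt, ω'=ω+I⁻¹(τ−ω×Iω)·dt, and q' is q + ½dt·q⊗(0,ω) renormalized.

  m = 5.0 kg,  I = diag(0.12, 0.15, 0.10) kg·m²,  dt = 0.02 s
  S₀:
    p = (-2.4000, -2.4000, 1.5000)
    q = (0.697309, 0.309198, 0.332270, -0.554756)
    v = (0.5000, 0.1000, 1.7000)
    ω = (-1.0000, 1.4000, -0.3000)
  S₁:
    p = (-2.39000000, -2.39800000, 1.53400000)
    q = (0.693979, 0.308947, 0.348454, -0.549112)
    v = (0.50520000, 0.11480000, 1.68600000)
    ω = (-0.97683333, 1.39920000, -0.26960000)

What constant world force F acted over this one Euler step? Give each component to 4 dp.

F = (1.3000, 3.7000, -3.5000)

Δv = v₁−v₀ = (0.00520000, 0.01480000, -0.01400000)
applied force F = (1.3000, 3.7000, -3.5000)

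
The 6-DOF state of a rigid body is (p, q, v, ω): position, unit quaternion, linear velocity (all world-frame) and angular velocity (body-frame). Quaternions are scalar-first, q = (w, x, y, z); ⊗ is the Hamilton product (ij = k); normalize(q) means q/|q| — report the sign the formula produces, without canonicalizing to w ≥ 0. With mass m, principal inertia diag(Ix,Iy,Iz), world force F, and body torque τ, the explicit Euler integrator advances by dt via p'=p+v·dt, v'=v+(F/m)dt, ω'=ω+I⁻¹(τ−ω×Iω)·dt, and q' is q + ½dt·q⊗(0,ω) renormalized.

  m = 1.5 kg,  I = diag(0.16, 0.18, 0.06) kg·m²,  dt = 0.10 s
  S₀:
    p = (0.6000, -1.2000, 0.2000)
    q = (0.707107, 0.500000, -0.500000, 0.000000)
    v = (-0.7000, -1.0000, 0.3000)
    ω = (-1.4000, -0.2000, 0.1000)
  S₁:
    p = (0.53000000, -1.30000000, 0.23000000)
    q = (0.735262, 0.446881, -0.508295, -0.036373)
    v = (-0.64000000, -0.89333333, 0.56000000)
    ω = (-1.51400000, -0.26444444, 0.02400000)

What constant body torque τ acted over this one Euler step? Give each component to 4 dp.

Δω = ω₁−ω₀ = (-0.11400000, -0.06444444, -0.07600000)
applied torque τ = (-0.1800, -0.1300, -0.0400)

τ = (-0.1800, -0.1300, -0.0400)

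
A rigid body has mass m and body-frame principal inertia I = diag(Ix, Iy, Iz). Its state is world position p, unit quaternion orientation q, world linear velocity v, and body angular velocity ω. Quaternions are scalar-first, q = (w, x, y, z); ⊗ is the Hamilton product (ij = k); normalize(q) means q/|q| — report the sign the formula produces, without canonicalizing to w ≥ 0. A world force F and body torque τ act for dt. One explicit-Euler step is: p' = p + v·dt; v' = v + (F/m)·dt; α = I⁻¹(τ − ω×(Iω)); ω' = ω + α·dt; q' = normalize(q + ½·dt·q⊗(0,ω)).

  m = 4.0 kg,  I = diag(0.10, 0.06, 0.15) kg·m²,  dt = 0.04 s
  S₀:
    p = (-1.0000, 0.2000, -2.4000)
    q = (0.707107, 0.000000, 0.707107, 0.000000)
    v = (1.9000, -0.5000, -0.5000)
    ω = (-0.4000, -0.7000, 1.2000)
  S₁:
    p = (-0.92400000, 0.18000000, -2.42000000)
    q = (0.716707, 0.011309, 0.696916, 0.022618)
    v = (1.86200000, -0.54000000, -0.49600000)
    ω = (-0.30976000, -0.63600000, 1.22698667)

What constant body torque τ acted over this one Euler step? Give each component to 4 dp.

Δω = ω₁−ω₀ = (0.09024000, 0.06400000, 0.02698667)
gyro term ω₀×Iω₀ = (-0.0756, 0.0240, -0.0112)
applied torque τ = (0.1500, 0.1200, 0.0900)

τ = (0.1500, 0.1200, 0.0900)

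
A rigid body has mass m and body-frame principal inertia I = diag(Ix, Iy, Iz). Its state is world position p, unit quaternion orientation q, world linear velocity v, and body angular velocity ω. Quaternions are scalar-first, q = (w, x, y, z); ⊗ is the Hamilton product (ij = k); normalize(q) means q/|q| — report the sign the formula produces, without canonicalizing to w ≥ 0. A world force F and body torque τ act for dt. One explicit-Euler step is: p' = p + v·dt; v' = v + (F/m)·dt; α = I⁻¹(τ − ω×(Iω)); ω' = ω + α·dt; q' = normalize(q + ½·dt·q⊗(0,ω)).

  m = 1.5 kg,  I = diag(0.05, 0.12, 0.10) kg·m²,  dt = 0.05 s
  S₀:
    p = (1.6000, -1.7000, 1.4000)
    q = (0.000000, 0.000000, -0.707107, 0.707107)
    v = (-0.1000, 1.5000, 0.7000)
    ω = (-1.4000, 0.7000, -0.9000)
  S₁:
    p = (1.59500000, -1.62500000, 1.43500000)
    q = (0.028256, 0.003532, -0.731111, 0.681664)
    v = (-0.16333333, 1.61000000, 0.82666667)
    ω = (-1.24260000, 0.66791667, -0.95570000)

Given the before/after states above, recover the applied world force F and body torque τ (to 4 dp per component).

ω₁ − ω₀ = (0.15740000, -0.03208333, -0.05570000)
gyro term ω₀×Iω₀ = (0.0126, -0.0630, -0.0686)
I·α + gyro = (0.1700, -0.1400, -0.1800)
Δv = v₁−v₀ = (-0.06333333, 0.11000000, 0.12666667)
applied force F = (-1.9000, 3.3000, 3.8000)

F = (-1.9000, 3.3000, 3.8000)
τ = (0.1700, -0.1400, -0.1800)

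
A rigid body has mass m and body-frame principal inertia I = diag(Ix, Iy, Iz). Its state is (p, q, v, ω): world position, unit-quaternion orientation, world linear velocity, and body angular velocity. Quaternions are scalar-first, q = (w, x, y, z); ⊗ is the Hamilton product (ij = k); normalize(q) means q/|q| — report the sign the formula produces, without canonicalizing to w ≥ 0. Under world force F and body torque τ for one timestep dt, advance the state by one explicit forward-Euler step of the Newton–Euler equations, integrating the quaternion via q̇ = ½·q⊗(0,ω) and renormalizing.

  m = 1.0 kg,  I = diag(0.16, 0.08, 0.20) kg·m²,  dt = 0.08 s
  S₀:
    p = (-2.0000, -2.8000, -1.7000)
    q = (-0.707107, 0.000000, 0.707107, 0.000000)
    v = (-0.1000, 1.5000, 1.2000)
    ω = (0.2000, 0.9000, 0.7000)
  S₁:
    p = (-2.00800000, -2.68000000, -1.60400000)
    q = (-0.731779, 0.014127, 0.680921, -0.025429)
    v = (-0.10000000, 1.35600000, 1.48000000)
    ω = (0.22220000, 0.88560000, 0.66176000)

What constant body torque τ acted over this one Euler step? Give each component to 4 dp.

rate change Δω = (0.02220000, -0.01440000, -0.03824000)
applied torque τ = (0.1200, -0.0200, -0.1100)

τ = (0.1200, -0.0200, -0.1100)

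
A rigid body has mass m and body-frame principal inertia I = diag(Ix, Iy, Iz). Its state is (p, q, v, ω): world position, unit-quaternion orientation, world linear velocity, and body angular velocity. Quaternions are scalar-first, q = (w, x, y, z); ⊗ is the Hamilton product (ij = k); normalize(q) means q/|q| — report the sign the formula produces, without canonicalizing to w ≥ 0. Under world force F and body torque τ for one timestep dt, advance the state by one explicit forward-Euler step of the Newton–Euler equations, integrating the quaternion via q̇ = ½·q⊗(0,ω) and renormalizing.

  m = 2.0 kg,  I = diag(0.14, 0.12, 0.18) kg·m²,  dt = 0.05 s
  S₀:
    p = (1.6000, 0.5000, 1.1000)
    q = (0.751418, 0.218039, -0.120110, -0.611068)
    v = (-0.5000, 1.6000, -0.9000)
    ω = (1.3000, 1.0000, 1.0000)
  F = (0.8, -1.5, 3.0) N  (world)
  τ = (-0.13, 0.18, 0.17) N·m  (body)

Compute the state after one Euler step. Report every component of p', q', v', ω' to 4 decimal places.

a = F/m = (0.4000, -0.7500, 1.5000)
new position p' = (1.5750, 0.5800, 1.0550)
new velocity v' = (-0.4800, 1.5625, -0.8250)
gyro term ω×Iω = (0.0600, -0.0520, -0.0260)
angular accel α = (-1.3571, 1.9333, 1.0889)
new body rate ω' = (1.2321, 1.0967, 1.0544)
2q̇ = q⊗(0,ω) = (0.4477273, 1.4678014, -0.2610094, 1.1256000)
updated quaternion q' = (0.7617, 0.2544, -0.1265, -0.5823)

p' = (1.5750, 0.5800, 1.0550)
q' = (0.7617, 0.2544, -0.1265, -0.5823)
v' = (-0.4800, 1.5625, -0.8250)
ω' = (1.2321, 1.0967, 1.0544)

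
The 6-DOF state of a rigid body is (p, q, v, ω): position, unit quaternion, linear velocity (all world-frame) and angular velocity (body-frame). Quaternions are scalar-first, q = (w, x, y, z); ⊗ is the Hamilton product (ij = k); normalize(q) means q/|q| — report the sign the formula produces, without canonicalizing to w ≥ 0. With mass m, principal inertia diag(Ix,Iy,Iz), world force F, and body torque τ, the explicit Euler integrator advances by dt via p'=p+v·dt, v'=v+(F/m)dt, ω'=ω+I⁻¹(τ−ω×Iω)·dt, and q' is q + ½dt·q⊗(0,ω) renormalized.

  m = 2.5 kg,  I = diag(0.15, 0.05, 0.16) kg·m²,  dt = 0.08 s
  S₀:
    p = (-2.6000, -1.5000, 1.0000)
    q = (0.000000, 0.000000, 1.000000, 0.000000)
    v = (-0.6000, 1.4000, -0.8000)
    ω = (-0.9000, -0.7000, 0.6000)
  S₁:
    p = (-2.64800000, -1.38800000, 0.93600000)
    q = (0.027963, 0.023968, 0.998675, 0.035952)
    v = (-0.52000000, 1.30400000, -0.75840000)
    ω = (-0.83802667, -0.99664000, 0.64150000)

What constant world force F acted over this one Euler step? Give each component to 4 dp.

Δv = v₁−v₀ = (0.08000000, -0.09600000, 0.04160000)
m·(v₁−v₀)/dt = (2.5000, -3.0000, 1.3000)

F = (2.5000, -3.0000, 1.3000)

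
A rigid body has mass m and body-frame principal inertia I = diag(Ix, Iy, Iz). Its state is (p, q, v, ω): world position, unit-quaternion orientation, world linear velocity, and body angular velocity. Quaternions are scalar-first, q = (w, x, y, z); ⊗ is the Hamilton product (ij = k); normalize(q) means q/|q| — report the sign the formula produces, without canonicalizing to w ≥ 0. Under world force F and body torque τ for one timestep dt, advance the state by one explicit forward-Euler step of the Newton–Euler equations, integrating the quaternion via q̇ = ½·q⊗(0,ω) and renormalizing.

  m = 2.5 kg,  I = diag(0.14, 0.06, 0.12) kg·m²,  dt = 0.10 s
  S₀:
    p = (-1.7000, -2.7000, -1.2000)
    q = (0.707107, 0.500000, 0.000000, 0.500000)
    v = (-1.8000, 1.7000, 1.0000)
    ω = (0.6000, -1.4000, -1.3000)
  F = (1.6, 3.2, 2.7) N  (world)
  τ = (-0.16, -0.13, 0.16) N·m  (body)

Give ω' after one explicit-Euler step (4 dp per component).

gyro term ω×Iω = (0.1092, -0.0156, 0.0672)
α = I⁻¹(τ − ω×Iω) = (-1.9229, -1.9067, 0.7733)
ω + α·dt = (0.4077, -1.5907, -1.2227)

ω' = (0.4077, -1.5907, -1.2227)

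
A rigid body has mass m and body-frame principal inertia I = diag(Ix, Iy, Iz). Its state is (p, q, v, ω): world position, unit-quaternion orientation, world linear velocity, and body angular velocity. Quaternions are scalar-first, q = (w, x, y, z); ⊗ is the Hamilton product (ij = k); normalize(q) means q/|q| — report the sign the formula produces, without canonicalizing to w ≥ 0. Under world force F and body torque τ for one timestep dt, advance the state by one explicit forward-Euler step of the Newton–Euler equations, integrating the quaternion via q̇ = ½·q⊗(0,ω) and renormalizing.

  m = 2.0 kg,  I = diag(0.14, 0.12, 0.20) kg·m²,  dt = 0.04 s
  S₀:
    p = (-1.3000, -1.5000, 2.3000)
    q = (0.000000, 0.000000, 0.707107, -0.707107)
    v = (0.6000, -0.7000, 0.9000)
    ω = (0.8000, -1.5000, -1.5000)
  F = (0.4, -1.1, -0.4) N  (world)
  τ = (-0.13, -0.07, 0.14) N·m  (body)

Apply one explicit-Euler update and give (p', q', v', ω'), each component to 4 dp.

p' = (-1.2760, -1.5280, 2.3360)
q' = (0.0000, -0.0424, 0.6951, -0.7177)
v' = (0.6080, -0.7220, 0.8920)
ω' = (0.7114, -1.5473, -1.4768)

p' = p + v·dt = (-1.2760, -1.5280, 2.3360)
new velocity v' = (0.6080, -0.7220, 0.8920)
ω×(Iω) gyroscopic = (0.1800, 0.0720, 0.0240)
(τ − ω×Iω)/I = (-2.2143, -1.1833, 0.5800)
ω' = ω + α·dt = (0.7114, -1.5473, -1.4768)
q⊗(0,ω) = (0.0000000, -2.1213210, -0.5656856, -0.5656856)
q + ½dt·q⊗(0,ω), renormalized = (0.0000, -0.0424, 0.6951, -0.7177)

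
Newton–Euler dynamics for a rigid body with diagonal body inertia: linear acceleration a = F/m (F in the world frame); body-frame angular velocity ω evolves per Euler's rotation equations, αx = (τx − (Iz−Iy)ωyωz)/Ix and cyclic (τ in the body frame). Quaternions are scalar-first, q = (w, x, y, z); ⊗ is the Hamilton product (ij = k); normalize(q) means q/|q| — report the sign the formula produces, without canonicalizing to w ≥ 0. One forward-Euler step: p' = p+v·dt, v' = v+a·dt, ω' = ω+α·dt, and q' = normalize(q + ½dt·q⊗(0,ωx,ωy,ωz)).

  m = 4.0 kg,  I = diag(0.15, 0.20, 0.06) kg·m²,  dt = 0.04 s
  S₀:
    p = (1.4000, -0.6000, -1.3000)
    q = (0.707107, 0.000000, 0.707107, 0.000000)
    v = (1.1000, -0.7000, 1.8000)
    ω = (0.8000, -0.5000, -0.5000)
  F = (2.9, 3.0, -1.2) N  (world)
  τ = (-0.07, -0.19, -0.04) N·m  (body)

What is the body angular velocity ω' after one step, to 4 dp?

ω' = (0.7907, -0.5308, -0.5133)

(τ − ω×Iω)/I = (-0.2333, -0.7700, -0.3333)
ω' = ω + α·dt = (0.7907, -0.5308, -0.5133)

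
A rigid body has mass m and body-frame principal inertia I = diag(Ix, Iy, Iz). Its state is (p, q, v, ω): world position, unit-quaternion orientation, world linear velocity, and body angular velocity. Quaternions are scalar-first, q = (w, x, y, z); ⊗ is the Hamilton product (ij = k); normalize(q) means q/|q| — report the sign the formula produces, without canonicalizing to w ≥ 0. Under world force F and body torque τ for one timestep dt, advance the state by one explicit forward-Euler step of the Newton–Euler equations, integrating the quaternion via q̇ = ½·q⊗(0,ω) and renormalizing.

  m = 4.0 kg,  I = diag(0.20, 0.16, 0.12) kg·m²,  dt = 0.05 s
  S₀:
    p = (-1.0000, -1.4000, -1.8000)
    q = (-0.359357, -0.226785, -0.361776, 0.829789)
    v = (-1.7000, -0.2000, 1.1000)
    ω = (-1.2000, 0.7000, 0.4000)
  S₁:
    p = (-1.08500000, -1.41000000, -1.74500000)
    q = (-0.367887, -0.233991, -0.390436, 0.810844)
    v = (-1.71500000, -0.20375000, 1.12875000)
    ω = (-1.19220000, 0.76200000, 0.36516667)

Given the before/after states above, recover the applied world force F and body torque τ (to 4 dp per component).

Δv = v₁−v₀ = (-0.01500000, -0.00375000, 0.02875000)
applied force F = (-1.2000, -0.3000, 2.3000)
ω₁ − ω₀ = (0.00780000, 0.06200000, -0.03483333)
I·α + gyro = (0.0200, 0.1600, -0.0500)

F = (-1.2000, -0.3000, 2.3000)
τ = (0.0200, 0.1600, -0.0500)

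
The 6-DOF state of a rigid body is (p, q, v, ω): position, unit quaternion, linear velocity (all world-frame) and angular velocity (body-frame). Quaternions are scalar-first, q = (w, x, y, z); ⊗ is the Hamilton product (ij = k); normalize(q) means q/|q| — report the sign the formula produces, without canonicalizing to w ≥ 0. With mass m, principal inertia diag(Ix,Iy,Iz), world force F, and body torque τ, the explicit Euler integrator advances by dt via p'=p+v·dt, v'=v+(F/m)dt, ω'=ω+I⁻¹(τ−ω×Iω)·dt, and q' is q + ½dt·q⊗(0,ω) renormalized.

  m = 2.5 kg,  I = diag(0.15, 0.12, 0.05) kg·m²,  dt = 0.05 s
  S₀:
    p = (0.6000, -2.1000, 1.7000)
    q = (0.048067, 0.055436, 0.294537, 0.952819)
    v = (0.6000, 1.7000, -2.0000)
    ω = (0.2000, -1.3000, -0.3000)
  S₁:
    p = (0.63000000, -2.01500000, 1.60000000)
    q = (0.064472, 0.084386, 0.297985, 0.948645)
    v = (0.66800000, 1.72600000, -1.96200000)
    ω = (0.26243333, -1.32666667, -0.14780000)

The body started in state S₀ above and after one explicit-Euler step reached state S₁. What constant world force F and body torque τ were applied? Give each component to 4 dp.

F = (3.4000, 1.3000, 1.9000)
τ = (0.1600, -0.0700, 0.1600)

velocity change Δv = (0.06800000, 0.02600000, 0.03800000)
applied force F = (3.4000, 1.3000, 1.9000)
rate change Δω = (0.06243333, -0.02666667, 0.15220000)
I·α + gyro = (0.1600, -0.0700, 0.1600)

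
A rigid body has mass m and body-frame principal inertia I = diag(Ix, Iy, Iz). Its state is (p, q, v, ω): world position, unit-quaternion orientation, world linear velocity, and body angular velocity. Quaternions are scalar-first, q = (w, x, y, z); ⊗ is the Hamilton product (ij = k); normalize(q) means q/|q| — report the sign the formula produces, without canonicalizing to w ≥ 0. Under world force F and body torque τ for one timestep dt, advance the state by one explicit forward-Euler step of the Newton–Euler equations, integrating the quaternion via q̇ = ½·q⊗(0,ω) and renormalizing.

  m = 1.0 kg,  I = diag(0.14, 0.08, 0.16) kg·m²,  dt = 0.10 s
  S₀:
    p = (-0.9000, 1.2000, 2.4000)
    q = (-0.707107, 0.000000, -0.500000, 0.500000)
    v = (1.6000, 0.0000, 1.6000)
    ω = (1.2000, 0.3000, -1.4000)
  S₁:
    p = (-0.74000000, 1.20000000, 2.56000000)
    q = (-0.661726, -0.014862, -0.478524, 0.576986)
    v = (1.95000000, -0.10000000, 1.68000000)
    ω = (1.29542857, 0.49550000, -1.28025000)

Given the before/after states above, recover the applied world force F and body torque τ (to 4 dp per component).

F = (3.5000, -1.0000, 0.8000)
τ = (0.1000, 0.1900, 0.1700)

rate change Δω = (0.09542857, 0.19550000, 0.11975000)
precession coupling = (-0.0336, 0.0336, -0.0216)
I·α + gyro = (0.1000, 0.1900, 0.1700)
velocity change Δv = (0.35000000, -0.10000000, 0.08000000)
m·(v₁−v₀)/dt = (3.5000, -1.0000, 0.8000)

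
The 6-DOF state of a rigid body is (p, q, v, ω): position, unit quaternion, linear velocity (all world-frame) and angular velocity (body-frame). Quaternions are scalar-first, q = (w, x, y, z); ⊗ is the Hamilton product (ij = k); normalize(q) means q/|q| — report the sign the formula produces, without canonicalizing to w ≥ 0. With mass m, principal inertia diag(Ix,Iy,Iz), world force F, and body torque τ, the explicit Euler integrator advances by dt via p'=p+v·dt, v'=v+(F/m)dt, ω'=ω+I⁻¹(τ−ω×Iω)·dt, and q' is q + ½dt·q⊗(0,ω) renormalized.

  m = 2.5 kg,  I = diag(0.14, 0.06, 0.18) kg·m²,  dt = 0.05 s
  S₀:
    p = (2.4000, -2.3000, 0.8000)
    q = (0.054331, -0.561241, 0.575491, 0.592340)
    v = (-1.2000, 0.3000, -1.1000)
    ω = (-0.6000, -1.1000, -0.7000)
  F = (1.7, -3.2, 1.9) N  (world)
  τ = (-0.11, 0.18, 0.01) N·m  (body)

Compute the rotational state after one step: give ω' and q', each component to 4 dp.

precession coupling ω×(Iω) = (0.0924, -0.0168, -0.0528)
angular accel α = (-1.4457, 3.2800, 0.3489)
ω' = ω + α·dt = (-0.6723, -0.9360, -0.6826)
2q̇ = q⊗(0,ω) = (0.7109335, 0.2161317, -0.8080368, 0.9246280)
updated quaternion q' = (0.0721, -0.5555, 0.5549, 0.6151)

ω' = (-0.6723, -0.9360, -0.6826)
q' = (0.0721, -0.5555, 0.5549, 0.6151)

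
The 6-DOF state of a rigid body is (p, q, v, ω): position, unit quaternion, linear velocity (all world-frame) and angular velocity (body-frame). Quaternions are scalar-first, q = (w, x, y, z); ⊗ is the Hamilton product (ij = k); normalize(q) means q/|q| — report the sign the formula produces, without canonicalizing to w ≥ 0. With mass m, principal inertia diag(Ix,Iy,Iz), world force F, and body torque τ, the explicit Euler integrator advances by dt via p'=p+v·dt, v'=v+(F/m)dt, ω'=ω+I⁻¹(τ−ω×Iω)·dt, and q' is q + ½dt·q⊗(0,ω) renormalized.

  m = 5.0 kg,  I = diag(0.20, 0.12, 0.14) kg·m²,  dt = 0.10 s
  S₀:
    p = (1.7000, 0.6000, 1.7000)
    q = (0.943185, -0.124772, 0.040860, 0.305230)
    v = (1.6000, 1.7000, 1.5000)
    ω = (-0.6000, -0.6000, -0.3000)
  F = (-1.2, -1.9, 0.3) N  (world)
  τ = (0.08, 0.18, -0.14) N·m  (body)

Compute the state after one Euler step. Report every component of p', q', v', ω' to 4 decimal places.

a = (-0.2400, -0.3800, 0.0600)
p' = p + v·dt = (1.8600, 0.7700, 1.8500)
v' = v + a·dt = (1.5760, 1.6620, 1.5060)
ω×(Iω) gyroscopic = (0.0036, 0.0108, -0.0288)
α = I⁻¹(τ − ω×Iω) = (0.3820, 1.4100, -0.7943)
ω + α·dt = (-0.5618, -0.4590, -0.3794)
Hamilton product q⊗(0,ω) = (0.0412218, -0.3950310, -0.7864806, -0.1835763)
q + ½dt·q⊗(0,ω), renormalized = (0.9443, -0.1444, 0.0015, 0.2958)

p' = (1.8600, 0.7700, 1.8500)
q' = (0.9443, -0.1444, 0.0015, 0.2958)
v' = (1.5760, 1.6620, 1.5060)
ω' = (-0.5618, -0.4590, -0.3794)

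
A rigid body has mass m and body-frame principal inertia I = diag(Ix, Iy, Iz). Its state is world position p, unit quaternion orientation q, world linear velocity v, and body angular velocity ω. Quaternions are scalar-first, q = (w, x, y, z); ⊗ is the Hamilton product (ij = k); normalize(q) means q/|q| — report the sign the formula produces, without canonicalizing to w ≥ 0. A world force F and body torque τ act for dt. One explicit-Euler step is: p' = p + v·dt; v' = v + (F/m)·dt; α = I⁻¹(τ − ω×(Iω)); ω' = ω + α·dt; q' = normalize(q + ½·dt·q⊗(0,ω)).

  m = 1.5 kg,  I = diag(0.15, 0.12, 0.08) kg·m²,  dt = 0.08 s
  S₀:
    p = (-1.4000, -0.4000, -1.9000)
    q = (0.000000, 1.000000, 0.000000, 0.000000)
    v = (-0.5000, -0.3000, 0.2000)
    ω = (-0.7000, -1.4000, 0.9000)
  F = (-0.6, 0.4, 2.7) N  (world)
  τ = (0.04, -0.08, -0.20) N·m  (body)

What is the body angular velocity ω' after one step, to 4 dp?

ω' = (-0.7055, -1.4239, 0.7294)

angular accel α = (-0.0693, -0.2992, -2.1325)
ω + α·dt = (-0.7055, -1.4239, 0.7294)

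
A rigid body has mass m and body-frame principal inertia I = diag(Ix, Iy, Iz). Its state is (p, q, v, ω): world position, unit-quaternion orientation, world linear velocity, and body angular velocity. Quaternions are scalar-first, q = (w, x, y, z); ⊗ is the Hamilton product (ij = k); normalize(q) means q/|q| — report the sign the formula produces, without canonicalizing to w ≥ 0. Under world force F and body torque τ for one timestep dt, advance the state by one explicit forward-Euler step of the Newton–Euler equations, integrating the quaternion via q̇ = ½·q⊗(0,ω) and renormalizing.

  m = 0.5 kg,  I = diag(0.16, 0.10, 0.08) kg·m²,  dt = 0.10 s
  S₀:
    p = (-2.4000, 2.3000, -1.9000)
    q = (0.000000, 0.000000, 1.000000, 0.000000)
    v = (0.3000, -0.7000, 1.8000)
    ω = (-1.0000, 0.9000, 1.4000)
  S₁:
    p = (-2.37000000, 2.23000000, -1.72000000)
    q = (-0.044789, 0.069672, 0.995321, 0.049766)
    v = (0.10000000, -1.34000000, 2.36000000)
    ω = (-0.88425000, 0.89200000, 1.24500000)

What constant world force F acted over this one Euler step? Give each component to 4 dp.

v₁ − v₀ = (-0.20000000, -0.64000000, 0.56000000)
m·(v₁−v₀)/dt = (-1.0000, -3.2000, 2.8000)

F = (-1.0000, -3.2000, 2.8000)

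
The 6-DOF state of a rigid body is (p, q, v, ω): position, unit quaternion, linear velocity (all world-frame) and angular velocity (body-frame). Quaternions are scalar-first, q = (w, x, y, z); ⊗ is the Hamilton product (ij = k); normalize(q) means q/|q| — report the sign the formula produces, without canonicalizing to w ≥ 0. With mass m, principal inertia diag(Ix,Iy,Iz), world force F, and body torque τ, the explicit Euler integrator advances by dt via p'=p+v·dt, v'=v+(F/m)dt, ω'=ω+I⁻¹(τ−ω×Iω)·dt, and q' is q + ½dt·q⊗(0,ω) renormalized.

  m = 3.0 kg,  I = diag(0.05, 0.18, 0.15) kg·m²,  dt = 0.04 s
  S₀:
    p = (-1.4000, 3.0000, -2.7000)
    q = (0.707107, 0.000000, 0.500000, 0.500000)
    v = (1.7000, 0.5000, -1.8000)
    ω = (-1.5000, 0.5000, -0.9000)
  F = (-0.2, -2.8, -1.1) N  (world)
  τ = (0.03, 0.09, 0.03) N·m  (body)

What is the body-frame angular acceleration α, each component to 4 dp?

gyro term ω×Iω = (0.0135, -0.1350, -0.0975)
angular accel α = (0.3300, 1.2500, 0.8500)

α = (0.3300, 1.2500, 0.8500)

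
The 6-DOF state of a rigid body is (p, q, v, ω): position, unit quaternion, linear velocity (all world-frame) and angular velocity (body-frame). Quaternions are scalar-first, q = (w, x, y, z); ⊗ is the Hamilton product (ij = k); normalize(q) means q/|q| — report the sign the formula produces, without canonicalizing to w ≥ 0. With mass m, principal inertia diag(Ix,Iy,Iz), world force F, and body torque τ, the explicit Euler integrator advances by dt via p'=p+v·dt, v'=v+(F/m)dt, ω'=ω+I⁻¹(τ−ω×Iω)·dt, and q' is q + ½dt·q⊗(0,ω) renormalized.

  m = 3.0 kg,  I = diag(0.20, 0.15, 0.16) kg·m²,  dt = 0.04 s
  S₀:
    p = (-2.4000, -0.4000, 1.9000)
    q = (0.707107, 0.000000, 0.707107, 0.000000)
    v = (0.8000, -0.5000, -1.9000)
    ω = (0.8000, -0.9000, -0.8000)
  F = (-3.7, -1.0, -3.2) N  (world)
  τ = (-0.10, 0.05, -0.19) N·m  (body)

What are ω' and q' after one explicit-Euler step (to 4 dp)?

ω' = (0.7786, -0.8798, -0.8565)
q' = (0.7195, 0.0000, 0.6941, -0.0226)

gyro term ω×Iω = (0.0072, -0.0256, 0.0360)
(τ − ω×Iω)/I = (-0.5360, 0.5040, -1.4125)
ω' = ω + α·dt = (0.7786, -0.8798, -0.8565)
2q̇ = q⊗(0,ω) = (0.6363963, 0.0000000, -0.6363963, -1.1313712)
updated quaternion q' = (0.7195, 0.0000, 0.6941, -0.0226)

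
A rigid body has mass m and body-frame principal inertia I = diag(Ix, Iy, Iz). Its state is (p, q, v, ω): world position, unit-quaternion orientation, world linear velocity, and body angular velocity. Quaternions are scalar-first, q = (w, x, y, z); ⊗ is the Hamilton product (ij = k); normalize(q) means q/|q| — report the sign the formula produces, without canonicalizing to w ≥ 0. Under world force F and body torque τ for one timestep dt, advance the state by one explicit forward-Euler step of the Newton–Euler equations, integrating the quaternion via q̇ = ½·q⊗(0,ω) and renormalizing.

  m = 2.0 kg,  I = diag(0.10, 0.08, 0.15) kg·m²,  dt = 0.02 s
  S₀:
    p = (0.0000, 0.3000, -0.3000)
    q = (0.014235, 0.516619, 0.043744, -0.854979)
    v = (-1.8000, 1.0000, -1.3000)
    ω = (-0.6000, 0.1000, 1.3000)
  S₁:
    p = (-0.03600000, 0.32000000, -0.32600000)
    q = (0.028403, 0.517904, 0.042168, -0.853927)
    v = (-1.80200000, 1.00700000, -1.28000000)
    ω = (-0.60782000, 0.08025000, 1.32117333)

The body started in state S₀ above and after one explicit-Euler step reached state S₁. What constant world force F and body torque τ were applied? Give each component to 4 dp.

v₁ − v₀ = (-0.00200000, 0.00700000, 0.02000000)
applied force F = (-0.2000, 0.7000, 2.0000)
ω₁ − ω₀ = (-0.00782000, -0.01975000, 0.02117333)
precession coupling = (0.0091, 0.0390, 0.0012)
I·α + gyro = (-0.0300, -0.0400, 0.1600)

F = (-0.2000, 0.7000, 2.0000)
τ = (-0.0300, -0.0400, 0.1600)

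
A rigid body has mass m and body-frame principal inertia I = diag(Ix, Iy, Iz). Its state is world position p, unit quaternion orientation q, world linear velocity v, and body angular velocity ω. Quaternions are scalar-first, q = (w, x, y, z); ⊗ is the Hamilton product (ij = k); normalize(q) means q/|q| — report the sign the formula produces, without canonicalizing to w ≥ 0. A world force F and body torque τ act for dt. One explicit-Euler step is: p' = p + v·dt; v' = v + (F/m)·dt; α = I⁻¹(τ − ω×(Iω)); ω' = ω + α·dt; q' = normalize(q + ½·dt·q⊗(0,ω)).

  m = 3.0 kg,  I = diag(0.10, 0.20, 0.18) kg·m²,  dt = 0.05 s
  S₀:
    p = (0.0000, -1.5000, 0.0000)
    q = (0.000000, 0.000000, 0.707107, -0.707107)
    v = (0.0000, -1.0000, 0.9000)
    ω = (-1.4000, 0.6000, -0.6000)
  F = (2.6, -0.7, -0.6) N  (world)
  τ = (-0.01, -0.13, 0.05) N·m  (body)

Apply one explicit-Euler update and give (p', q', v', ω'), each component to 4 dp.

p' = (0.0000, -1.5500, 0.0450)
q' = (-0.0212, 0.0000, 0.7312, -0.6818)
v' = (0.0433, -1.0117, 0.8900)
ω' = (-1.4086, 0.5843, -0.5628)

linear accel F/m = (0.8667, -0.2333, -0.2000)
new position p' = (0.0000, -1.5500, 0.0450)
v + (F/m)dt = (0.0433, -1.0117, 0.8900)
precession coupling ω×(Iω) = (0.0072, -0.0672, -0.0840)
angular accel α = (-0.1720, -0.3140, 0.7444)
ω' = ω + α·dt = (-1.4086, 0.5843, -0.5628)
2q̇ = q⊗(0,ω) = (-0.8485284, 0.0000000, 0.9899498, 0.9899498)
q + ½dt·q⊗(0,ω), renormalized = (-0.0212, 0.0000, 0.7312, -0.6818)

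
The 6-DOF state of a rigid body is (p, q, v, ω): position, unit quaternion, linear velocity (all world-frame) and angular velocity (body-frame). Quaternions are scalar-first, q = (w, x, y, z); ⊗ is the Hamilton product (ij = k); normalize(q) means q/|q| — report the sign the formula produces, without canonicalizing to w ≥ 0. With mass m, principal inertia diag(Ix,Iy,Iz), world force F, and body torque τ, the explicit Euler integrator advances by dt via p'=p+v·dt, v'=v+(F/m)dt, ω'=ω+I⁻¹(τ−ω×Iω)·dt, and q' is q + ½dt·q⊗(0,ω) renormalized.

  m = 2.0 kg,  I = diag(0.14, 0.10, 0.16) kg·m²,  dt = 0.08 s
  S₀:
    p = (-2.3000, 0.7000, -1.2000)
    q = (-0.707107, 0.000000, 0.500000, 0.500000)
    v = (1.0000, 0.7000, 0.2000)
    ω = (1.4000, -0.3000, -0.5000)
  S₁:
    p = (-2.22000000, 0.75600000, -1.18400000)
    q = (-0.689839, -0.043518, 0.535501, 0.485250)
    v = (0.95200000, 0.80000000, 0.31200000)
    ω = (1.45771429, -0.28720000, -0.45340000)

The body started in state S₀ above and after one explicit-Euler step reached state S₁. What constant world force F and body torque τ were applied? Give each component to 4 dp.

F = (-1.2000, 2.5000, 2.8000)
τ = (0.1100, 0.0300, 0.1100)

rate change Δω = (0.05771429, 0.01280000, 0.04660000)
precession coupling = (0.0090, 0.0140, 0.0168)
τ = I·(Δω/dt) + ω₀×(Iω₀) = (0.1100, 0.0300, 0.1100)
v₁ − v₀ = (-0.04800000, 0.10000000, 0.11200000)
m·(v₁−v₀)/dt = (-1.2000, 2.5000, 2.8000)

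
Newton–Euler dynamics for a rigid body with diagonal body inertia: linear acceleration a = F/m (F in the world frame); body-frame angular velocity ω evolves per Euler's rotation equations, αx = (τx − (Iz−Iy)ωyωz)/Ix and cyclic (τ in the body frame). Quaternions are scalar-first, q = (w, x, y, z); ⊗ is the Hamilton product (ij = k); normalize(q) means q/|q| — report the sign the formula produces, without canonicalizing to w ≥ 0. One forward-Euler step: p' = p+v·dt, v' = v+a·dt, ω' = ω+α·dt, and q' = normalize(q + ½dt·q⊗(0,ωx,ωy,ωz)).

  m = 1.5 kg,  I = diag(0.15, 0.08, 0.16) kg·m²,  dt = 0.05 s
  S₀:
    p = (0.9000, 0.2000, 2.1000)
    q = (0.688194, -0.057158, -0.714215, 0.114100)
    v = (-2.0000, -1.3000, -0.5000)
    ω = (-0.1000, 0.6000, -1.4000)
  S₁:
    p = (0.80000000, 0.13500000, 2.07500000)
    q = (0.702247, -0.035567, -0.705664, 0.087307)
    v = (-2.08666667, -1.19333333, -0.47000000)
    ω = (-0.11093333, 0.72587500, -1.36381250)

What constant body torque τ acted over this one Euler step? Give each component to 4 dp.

τ = (-0.1000, 0.2000, 0.1200)

ω₁ − ω₀ = (-0.01093333, 0.12587500, 0.03618750)
precession coupling = (-0.0672, -0.0014, 0.0042)
applied torque τ = (-0.1000, 0.2000, 0.1200)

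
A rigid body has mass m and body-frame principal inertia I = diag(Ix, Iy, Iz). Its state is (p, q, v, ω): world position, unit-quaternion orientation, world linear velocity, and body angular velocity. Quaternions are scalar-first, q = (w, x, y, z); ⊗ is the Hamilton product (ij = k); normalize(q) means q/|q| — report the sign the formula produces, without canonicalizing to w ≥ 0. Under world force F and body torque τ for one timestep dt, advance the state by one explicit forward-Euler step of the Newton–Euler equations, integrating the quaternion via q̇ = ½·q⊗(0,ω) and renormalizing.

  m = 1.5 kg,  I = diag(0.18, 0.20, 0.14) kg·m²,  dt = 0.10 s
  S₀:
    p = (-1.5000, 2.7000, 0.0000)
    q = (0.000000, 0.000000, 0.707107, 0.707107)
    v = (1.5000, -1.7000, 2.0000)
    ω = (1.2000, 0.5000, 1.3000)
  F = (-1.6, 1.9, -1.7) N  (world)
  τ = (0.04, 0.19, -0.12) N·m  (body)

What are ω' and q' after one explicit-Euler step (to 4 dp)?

ω' = (1.2439, 0.5638, 1.2057)
q' = (-0.0634, 0.0282, 0.7464, 0.6619)

angular accel α = (0.4389, 0.6380, -0.9429)
ω + α·dt = (1.2439, 0.5638, 1.2057)
2q̇ = q⊗(0,ω) = (-1.2727926, 0.5656856, 0.8485284, -0.8485284)
q + ½dt·q⊗(0,ω), renormalized = (-0.0634, 0.0282, 0.7464, 0.6619)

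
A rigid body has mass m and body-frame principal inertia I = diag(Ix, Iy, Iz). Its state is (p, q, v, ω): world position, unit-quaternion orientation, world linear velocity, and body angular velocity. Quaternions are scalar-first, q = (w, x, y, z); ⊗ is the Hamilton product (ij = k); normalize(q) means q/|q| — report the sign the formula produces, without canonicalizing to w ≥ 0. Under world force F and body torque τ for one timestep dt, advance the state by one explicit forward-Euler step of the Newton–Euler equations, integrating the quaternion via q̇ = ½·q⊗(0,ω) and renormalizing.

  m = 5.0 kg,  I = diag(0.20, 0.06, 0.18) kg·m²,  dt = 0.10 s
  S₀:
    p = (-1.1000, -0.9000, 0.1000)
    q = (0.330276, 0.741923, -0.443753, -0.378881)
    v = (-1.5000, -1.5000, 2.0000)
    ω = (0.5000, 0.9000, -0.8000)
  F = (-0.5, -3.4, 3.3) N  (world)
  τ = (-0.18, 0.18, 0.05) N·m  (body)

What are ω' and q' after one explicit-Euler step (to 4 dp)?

ω' = (0.4532, 1.2133, -0.7372)
q' = (0.3159, 0.7833, -0.4078, -0.3469)

α = I⁻¹(τ − ω×Iω) = (-0.4680, 3.1333, 0.6278)
ω' = ω + α·dt = (0.4532, 1.2133, -0.7372)
2q̇ = q⊗(0,ω) = (-0.2746886, 0.8611333, 0.7013463, 0.6253864)
updated quaternion q' = (0.3159, 0.7833, -0.4078, -0.3469)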